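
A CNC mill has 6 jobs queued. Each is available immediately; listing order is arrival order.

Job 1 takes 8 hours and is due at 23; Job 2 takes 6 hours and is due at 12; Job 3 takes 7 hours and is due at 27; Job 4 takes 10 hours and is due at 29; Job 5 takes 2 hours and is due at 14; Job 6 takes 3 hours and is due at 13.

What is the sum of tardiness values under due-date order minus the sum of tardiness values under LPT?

-55

EDD (increasing due date): Job 2 Job 6 Job 5 Job 1 Job 3 Job 4.
Job 2: 0→6, due 12, tardiness 0
Job 6: 6→9, due 13, tardiness 0
Job 5: 9→11, due 14, tardiness 0
Job 1: 11→19, due 23, tardiness 0
Job 3: 19→26, due 27, tardiness 0
Job 4: 26→36, due 29, tardiness 7
Sum = 0+0+0+0+0+7 = 7.
LPT (decreasing processing time): Job 4 Job 1 Job 3 Job 2 Job 6 Job 5.
Job 4: 0→10, due 29, tardiness 0
Job 1: 10→18, due 23, tardiness 0
Job 3: 18→25, due 27, tardiness 0
Job 2: 25→31, due 12, tardiness 19
Job 6: 31→34, due 13, tardiness 21
Job 5: 34→36, due 14, tardiness 22
Sum = 0+0+0+19+21+22 = 62.
Difference = 7 − 62 = -55.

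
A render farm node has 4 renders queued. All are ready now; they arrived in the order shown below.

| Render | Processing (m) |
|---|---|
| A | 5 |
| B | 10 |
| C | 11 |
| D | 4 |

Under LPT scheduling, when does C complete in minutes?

11

LPT (decreasing processing time): C B A D.
C: 0→11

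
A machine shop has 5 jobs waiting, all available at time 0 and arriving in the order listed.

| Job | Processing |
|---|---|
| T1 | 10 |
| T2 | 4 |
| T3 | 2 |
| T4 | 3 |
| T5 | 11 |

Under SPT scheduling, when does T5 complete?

30

SPT (increasing processing time): T3 T4 T2 T1 T5.
T3: 0→2
T4: 2→5
T2: 5→9
T1: 9→19
T5: 19→30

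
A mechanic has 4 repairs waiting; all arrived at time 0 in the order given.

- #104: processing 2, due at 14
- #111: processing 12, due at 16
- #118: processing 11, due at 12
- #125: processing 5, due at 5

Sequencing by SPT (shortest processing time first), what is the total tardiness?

22

SPT (increasing processing time): #104 #125 #118 #111.
#104: 0→2, due 14, tardiness 0
#125: 2→7, due 5, tardiness 2
#118: 7→18, due 12, tardiness 6
#111: 18→30, due 16, tardiness 14
Sum = 0+2+6+14 = 22.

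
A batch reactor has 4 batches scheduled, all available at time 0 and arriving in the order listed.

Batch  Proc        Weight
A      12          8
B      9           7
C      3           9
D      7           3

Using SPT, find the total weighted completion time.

SPT (increasing processing time): C D B A.
C: finishes 3, weight 9, w·C = 27
D: finishes 10, weight 3, w·C = 30
B: finishes 19, weight 7, w·C = 133
A: finishes 31, weight 8, w·C = 248
Sum = 27+30+133+248 = 438.

438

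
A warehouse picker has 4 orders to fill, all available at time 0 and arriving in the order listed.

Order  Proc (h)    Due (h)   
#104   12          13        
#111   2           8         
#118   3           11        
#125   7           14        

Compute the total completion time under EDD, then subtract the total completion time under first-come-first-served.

-19

EDD (increasing due date): #111 #118 #104 #125.
#111: 0→2
#118: 2→5
#104: 5→17
#125: 17→24
Sum = 2+5+17+24 = 48.
FIFO (arrival order): #104 #111 #118 #125.
#104: 0→12
#111: 12→14
#118: 14→17
#125: 17→24
Sum = 12+14+17+24 = 67.
Difference = 48 − 67 = -19.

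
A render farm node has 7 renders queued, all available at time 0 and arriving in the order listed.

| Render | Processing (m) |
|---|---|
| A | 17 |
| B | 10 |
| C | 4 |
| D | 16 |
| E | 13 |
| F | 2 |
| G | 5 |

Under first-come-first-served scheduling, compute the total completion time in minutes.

FIFO (arrival order): A B C D E F G.
A: 0→17
B: 17→27
C: 27→31
D: 31→47
E: 47→60
F: 60→62
G: 62→67
Sum = 17+27+31+47+60+62+67 = 311.

311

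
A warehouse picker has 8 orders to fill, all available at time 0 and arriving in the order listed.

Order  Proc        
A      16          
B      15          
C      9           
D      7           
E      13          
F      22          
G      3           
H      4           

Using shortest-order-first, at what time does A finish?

67

SPT (increasing processing time): G H D C E B A F.
G: 0→3
H: 3→7
D: 7→14
C: 14→23
E: 23→36
B: 36→51
A: 51→67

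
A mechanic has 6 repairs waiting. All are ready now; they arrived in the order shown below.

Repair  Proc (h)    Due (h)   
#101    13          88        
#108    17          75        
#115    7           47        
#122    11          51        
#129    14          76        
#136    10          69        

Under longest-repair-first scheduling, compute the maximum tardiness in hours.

LPT (decreasing processing time): #108 #129 #101 #122 #136 #115.
#108: 0→17, due 75, tardiness 0
#129: 17→31, due 76, tardiness 0
#101: 31→44, due 88, tardiness 0
#122: 44→55, due 51, tardiness 4
#136: 55→65, due 69, tardiness 0
#115: 65→72, due 47, tardiness 25
Maximum = 25.

25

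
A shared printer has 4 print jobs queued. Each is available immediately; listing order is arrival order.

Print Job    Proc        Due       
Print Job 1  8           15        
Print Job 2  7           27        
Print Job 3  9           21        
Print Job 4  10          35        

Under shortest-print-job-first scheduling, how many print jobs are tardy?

SPT (increasing processing time): Print Job 2 Print Job 1 Print Job 3 Print Job 4.
Print Job 2: 0→7, due 27, tardiness 0
Print Job 1: 7→15, due 15, tardiness 0
Print Job 3: 15→24, due 21, tardiness 3
Print Job 4: 24→34, due 35, tardiness 0
Late print jobs: 1.

1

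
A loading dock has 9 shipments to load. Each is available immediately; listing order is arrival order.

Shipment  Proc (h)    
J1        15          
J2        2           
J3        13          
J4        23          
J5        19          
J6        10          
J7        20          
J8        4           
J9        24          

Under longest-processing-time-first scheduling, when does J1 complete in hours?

101

LPT (decreasing processing time): J9 J4 J7 J5 J1 J3 J6 J8 J2.
J9: 0→24
J4: 24→47
J7: 47→67
J5: 67→86
J1: 86→101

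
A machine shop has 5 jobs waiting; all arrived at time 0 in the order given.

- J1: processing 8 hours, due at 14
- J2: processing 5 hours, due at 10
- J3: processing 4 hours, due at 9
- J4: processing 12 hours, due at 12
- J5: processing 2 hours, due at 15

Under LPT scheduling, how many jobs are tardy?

4

LPT (decreasing processing time): J4 J1 J2 J3 J5.
J4: 0→12, due 12, tardiness 0
J1: 12→20, due 14, tardiness 6
J2: 20→25, due 10, tardiness 15
J3: 25→29, due 9, tardiness 20
J5: 29→31, due 15, tardiness 16
Late jobs: 4.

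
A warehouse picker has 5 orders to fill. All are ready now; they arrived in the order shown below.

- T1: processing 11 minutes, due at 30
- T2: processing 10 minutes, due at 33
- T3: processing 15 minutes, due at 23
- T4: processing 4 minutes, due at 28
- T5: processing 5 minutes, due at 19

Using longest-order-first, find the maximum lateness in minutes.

22

LPT (decreasing processing time): T3 T1 T2 T5 T4.
T3: 0→15, due 23, lateness -8
T1: 15→26, due 30, lateness -4
T2: 26→36, due 33, lateness 3
T5: 36→41, due 19, lateness 22
T4: 41→45, due 28, lateness 17
Maximum = 22.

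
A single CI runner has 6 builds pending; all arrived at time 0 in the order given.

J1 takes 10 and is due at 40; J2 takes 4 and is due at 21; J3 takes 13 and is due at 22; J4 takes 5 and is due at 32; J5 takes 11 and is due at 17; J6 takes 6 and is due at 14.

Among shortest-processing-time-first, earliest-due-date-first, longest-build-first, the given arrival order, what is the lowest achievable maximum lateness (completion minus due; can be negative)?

SPT (increasing processing time): J2 J4 J6 J1 J5 J3.
J2: 0→4, due 21, lateness -17
J4: 4→9, due 32, lateness -23
J6: 9→15, due 14, lateness 1
J1: 15→25, due 40, lateness -15
J5: 25→36, due 17, lateness 19
J3: 36→49, due 22, lateness 27
Maximum = 27.
EDD (increasing due date): J6 J5 J2 J3 J4 J1.
J6: 0→6, due 14, lateness -8
J5: 6→17, due 17, lateness 0
J2: 17→21, due 21, lateness 0
J3: 21→34, due 22, lateness 12
J4: 34→39, due 32, lateness 7
J1: 39→49, due 40, lateness 9
Maximum = 12.
LPT (decreasing processing time): J3 J5 J1 J6 J4 J2.
J3: 0→13, due 22, lateness -9
J5: 13→24, due 17, lateness 7
J1: 24→34, due 40, lateness -6
J6: 34→40, due 14, lateness 26
J4: 40→45, due 32, lateness 13
J2: 45→49, due 21, lateness 28
Maximum = 28.
FIFO (arrival order): J1 J2 J3 J4 J5 J6.
J1: 0→10, due 40, lateness -30
J2: 10→14, due 21, lateness -7
J3: 14→27, due 22, lateness 5
J4: 27→32, due 32, lateness 0
J5: 32→43, due 17, lateness 26
J6: 43→49, due 14, lateness 35
Maximum = 35.
SPT 27, EDD 12, LPT 28, FIFO 35 → minimum 12.

12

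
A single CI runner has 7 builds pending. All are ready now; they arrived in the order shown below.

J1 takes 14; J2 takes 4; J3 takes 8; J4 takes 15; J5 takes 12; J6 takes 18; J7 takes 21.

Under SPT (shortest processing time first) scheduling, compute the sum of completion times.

SPT (increasing processing time): J2 J3 J5 J1 J4 J6 J7.
J2: 0→4
J3: 4→12
J5: 12→24
J1: 24→38
J4: 38→53
J6: 53→71
J7: 71→92
Sum = 4+12+24+38+53+71+92 = 294.

294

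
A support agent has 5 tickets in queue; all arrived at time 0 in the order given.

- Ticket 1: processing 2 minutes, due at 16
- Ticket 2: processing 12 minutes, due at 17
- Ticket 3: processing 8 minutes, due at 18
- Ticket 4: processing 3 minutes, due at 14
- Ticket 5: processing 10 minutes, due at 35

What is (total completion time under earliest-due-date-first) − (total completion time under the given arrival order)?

EDD (increasing due date): Ticket 4 Ticket 1 Ticket 2 Ticket 3 Ticket 5.
Ticket 4: 0→3
Ticket 1: 3→5
Ticket 2: 5→17
Ticket 3: 17→25
Ticket 5: 25→35
Sum = 3+5+17+25+35 = 85.
FIFO (arrival order): Ticket 1 Ticket 2 Ticket 3 Ticket 4 Ticket 5.
Ticket 1: 0→2
Ticket 2: 2→14
Ticket 3: 14→22
Ticket 4: 22→25
Ticket 5: 25→35
Sum = 2+14+22+25+35 = 98.
Difference = 85 − 98 = -13.

-13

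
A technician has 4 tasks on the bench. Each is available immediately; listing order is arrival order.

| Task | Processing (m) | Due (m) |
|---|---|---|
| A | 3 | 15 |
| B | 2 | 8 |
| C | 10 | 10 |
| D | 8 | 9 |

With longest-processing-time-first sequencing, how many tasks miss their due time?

LPT (decreasing processing time): C D A B.
C: 0→10, due 10, tardiness 0
D: 10→18, due 9, tardiness 9
A: 18→21, due 15, tardiness 6
B: 21→23, due 8, tardiness 15
Late tasks: 3.

3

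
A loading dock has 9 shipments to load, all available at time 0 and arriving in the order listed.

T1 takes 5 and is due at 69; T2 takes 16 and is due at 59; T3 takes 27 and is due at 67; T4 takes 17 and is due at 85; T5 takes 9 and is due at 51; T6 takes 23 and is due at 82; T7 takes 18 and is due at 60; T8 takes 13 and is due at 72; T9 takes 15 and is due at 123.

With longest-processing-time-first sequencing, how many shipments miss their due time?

5

LPT (decreasing processing time): T3 T6 T7 T4 T2 T9 T8 T5 T1.
T3: 0→27, due 67, tardiness 0
T6: 27→50, due 82, tardiness 0
T7: 50→68, due 60, tardiness 8
T4: 68→85, due 85, tardiness 0
T2: 85→101, due 59, tardiness 42
T9: 101→116, due 123, tardiness 0
T8: 116→129, due 72, tardiness 57
T5: 129→138, due 51, tardiness 87
T1: 138→143, due 69, tardiness 74
Late shipments: 5.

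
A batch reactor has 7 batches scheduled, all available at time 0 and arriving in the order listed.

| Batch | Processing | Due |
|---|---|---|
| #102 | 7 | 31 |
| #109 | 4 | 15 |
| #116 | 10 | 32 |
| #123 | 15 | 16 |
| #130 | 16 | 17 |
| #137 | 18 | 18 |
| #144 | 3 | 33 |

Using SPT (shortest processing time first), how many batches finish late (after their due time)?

SPT (increasing processing time): #144 #109 #102 #116 #123 #130 #137.
#144: 0→3, due 33, tardiness 0
#109: 3→7, due 15, tardiness 0
#102: 7→14, due 31, tardiness 0
#116: 14→24, due 32, tardiness 0
#123: 24→39, due 16, tardiness 23
#130: 39→55, due 17, tardiness 38
#137: 55→73, due 18, tardiness 55
Late batches: 3.

3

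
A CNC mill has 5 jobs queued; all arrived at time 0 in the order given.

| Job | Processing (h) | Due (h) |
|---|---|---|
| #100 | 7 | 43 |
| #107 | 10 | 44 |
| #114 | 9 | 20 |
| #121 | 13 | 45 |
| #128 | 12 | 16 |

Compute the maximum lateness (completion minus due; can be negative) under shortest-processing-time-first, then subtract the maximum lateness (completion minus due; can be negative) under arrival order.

-13

SPT (increasing processing time): #100 #114 #107 #128 #121.
#100: 0→7, due 43, lateness -36
#114: 7→16, due 20, lateness -4
#107: 16→26, due 44, lateness -18
#128: 26→38, due 16, lateness 22
#121: 38→51, due 45, lateness 6
Maximum = 22.
FIFO (arrival order): #100 #107 #114 #121 #128.
#100: 0→7, due 43, lateness -36
#107: 7→17, due 44, lateness -27
#114: 17→26, due 20, lateness 6
#121: 26→39, due 45, lateness -6
#128: 39→51, due 16, lateness 35
Maximum = 35.
Difference = 22 − 35 = -13.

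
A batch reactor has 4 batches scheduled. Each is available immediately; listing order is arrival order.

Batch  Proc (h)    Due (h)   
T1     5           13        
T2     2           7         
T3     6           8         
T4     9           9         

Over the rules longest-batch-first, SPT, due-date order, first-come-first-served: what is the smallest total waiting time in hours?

LPT (decreasing processing time): T4 T3 T1 T2.
T4: waits 0, runs 0→9
T3: waits 9, runs 9→15
T1: waits 15, runs 15→20
T2: waits 20, runs 20→22
Sum = 0+9+15+20 = 44.
SPT (increasing processing time): T2 T1 T3 T4.
T2: waits 0, runs 0→2
T1: waits 2, runs 2→7
T3: waits 7, runs 7→13
T4: waits 13, runs 13→22
Sum = 0+2+7+13 = 22.
EDD (increasing due date): T2 T3 T4 T1.
T2: waits 0, runs 0→2
T3: waits 2, runs 2→8
T4: waits 8, runs 8→17
T1: waits 17, runs 17→22
Sum = 0+2+8+17 = 27.
FIFO (arrival order): T1 T2 T3 T4.
T1: waits 0, runs 0→5
T2: waits 5, runs 5→7
T3: waits 7, runs 7→13
T4: waits 13, runs 13→22
Sum = 0+5+7+13 = 25.
LPT 44, SPT 22, EDD 27, FIFO 25 → minimum 22.

22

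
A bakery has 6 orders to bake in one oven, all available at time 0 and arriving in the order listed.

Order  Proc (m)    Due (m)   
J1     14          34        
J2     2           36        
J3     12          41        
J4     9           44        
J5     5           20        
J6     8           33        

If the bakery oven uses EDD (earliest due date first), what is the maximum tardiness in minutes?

EDD (increasing due date): J5 J6 J1 J2 J3 J4.
J5: 0→5, due 20, tardiness 0
J6: 5→13, due 33, tardiness 0
J1: 13→27, due 34, tardiness 0
J2: 27→29, due 36, tardiness 0
J3: 29→41, due 41, tardiness 0
J4: 41→50, due 44, tardiness 6
Maximum = 6.

6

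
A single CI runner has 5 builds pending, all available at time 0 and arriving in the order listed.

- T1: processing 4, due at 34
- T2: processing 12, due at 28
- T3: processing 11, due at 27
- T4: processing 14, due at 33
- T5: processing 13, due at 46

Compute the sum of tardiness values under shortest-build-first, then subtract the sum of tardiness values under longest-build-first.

SPT (increasing processing time): T1 T3 T2 T5 T4.
T1: 0→4, due 34, tardiness 0
T3: 4→15, due 27, tardiness 0
T2: 15→27, due 28, tardiness 0
T5: 27→40, due 46, tardiness 0
T4: 40→54, due 33, tardiness 21
Sum = 0+0+0+0+21 = 21.
LPT (decreasing processing time): T4 T5 T2 T3 T1.
T4: 0→14, due 33, tardiness 0
T5: 14→27, due 46, tardiness 0
T2: 27→39, due 28, tardiness 11
T3: 39→50, due 27, tardiness 23
T1: 50→54, due 34, tardiness 20
Sum = 0+0+11+23+20 = 54.
Difference = 21 − 54 = -33.

-33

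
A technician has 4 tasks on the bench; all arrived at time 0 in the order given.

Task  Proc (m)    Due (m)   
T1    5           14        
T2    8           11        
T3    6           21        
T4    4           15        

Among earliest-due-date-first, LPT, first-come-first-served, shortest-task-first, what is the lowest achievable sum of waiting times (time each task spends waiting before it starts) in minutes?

28

EDD (increasing due date): T2 T1 T4 T3.
T2: waits 0, runs 0→8
T1: waits 8, runs 8→13
T4: waits 13, runs 13→17
T3: waits 17, runs 17→23
Sum = 0+8+13+17 = 38.
LPT (decreasing processing time): T2 T3 T1 T4.
T2: waits 0, runs 0→8
T3: waits 8, runs 8→14
T1: waits 14, runs 14→19
T4: waits 19, runs 19→23
Sum = 0+8+14+19 = 41.
FIFO (arrival order): T1 T2 T3 T4.
T1: waits 0, runs 0→5
T2: waits 5, runs 5→13
T3: waits 13, runs 13→19
T4: waits 19, runs 19→23
Sum = 0+5+13+19 = 37.
SPT (increasing processing time): T4 T1 T3 T2.
T4: waits 0, runs 0→4
T1: waits 4, runs 4→9
T3: waits 9, runs 9→15
T2: waits 15, runs 15→23
Sum = 0+4+9+15 = 28.
EDD 38, LPT 41, FIFO 37, SPT 28 → minimum 28.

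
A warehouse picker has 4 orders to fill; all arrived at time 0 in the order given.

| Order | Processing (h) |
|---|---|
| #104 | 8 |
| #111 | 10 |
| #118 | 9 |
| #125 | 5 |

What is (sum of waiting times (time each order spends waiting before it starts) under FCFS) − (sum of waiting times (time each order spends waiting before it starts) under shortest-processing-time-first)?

13

FIFO (arrival order): #104 #111 #118 #125.
#104: waits 0, runs 0→8
#111: waits 8, runs 8→18
#118: waits 18, runs 18→27
#125: waits 27, runs 27→32
Sum = 0+8+18+27 = 53.
SPT (increasing processing time): #125 #104 #118 #111.
#125: waits 0, runs 0→5
#104: waits 5, runs 5→13
#118: waits 13, runs 13→22
#111: waits 22, runs 22→32
Sum = 0+5+13+22 = 40.
Difference = 53 − 40 = 13.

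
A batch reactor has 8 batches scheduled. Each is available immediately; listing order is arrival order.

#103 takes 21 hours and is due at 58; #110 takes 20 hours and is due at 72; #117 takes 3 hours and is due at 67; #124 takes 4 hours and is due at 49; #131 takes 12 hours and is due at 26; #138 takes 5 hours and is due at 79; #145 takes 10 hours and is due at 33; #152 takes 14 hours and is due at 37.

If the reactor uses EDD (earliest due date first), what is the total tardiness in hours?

25

EDD (increasing due date): #131 #145 #152 #124 #103 #117 #110 #138.
#131: 0→12, due 26, tardiness 0
#145: 12→22, due 33, tardiness 0
#152: 22→36, due 37, tardiness 0
#124: 36→40, due 49, tardiness 0
#103: 40→61, due 58, tardiness 3
#117: 61→64, due 67, tardiness 0
#110: 64→84, due 72, tardiness 12
#138: 84→89, due 79, tardiness 10
Sum = 0+0+0+0+3+0+12+10 = 25.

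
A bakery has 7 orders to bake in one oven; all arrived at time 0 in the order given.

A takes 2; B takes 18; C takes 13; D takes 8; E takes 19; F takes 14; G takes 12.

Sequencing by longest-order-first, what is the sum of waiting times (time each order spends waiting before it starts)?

LPT (decreasing processing time): E B F C G D A.
E: waits 0, runs 0→19
B: waits 19, runs 19→37
F: waits 37, runs 37→51
C: waits 51, runs 51→64
G: waits 64, runs 64→76
D: waits 76, runs 76→84
A: waits 84, runs 84→86
Sum = 0+19+37+51+64+76+84 = 331.

331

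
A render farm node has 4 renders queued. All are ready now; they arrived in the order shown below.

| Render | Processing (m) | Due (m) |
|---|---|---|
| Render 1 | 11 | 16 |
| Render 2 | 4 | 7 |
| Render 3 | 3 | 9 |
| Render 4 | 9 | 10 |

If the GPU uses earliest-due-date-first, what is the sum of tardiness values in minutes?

17

EDD (increasing due date): Render 2 Render 3 Render 4 Render 1.
Render 2: 0→4, due 7, tardiness 0
Render 3: 4→7, due 9, tardiness 0
Render 4: 7→16, due 10, tardiness 6
Render 1: 16→27, due 16, tardiness 11
Sum = 0+0+6+11 = 17.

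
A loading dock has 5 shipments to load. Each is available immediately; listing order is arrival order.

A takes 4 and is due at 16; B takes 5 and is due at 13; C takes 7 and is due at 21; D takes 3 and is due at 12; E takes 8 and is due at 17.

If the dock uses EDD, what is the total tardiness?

EDD (increasing due date): D B A E C.
D: 0→3, due 12, tardiness 0
B: 3→8, due 13, tardiness 0
A: 8→12, due 16, tardiness 0
E: 12→20, due 17, tardiness 3
C: 20→27, due 21, tardiness 6
Sum = 0+0+0+3+6 = 9.

9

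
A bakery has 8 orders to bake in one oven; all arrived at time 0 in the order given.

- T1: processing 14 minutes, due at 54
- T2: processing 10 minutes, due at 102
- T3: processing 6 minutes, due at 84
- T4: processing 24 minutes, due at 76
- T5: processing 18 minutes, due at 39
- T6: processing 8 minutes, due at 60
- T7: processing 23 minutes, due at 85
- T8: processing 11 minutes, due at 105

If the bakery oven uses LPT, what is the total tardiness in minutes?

LPT (decreasing processing time): T4 T7 T5 T1 T8 T2 T6 T3.
T4: 0→24, due 76, tardiness 0
T7: 24→47, due 85, tardiness 0
T5: 47→65, due 39, tardiness 26
T1: 65→79, due 54, tardiness 25
T8: 79→90, due 105, tardiness 0
T2: 90→100, due 102, tardiness 0
T6: 100→108, due 60, tardiness 48
T3: 108→114, due 84, tardiness 30
Sum = 0+0+26+25+0+0+48+30 = 129.

129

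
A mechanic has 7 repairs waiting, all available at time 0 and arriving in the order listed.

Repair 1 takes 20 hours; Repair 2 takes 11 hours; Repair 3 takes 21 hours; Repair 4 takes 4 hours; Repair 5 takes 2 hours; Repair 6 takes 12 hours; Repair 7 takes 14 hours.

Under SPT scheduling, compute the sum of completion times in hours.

244

SPT (increasing processing time): Repair 5 Repair 4 Repair 2 Repair 6 Repair 7 Repair 1 Repair 3.
Repair 5: 0→2
Repair 4: 2→6
Repair 2: 6→17
Repair 6: 17→29
Repair 7: 29→43
Repair 1: 43→63
Repair 3: 63→84
Sum = 2+6+17+29+43+63+84 = 244.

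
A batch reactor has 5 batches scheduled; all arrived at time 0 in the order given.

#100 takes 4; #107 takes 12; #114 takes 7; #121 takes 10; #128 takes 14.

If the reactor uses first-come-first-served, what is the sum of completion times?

123

FIFO (arrival order): #100 #107 #114 #121 #128.
#100: 0→4
#107: 4→16
#114: 16→23
#121: 23→33
#128: 33→47
Sum = 4+16+23+33+47 = 123.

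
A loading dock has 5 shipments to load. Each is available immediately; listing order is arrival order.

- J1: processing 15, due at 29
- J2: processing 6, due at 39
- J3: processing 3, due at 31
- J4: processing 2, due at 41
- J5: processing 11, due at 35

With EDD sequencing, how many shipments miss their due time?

EDD (increasing due date): J1 J3 J5 J2 J4.
J1: 0→15, due 29, tardiness 0
J3: 15→18, due 31, tardiness 0
J5: 18→29, due 35, tardiness 0
J2: 29→35, due 39, tardiness 0
J4: 35→37, due 41, tardiness 0
Late shipments: 0.

0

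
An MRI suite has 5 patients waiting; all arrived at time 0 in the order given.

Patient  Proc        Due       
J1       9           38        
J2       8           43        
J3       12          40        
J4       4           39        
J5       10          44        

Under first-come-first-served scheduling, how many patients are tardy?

0

FIFO (arrival order): J1 J2 J3 J4 J5.
J1: 0→9, due 38, tardiness 0
J2: 9→17, due 43, tardiness 0
J3: 17→29, due 40, tardiness 0
J4: 29→33, due 39, tardiness 0
J5: 33→43, due 44, tardiness 0
Late patients: 0.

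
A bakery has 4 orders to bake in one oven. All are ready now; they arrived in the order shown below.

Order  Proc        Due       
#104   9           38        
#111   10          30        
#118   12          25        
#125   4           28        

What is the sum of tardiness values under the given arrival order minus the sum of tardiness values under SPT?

FIFO (arrival order): #104 #111 #118 #125.
#104: 0→9, due 38, tardiness 0
#111: 9→19, due 30, tardiness 0
#118: 19→31, due 25, tardiness 6
#125: 31→35, due 28, tardiness 7
Sum = 0+0+6+7 = 13.
SPT (increasing processing time): #125 #104 #111 #118.
#125: 0→4, due 28, tardiness 0
#104: 4→13, due 38, tardiness 0
#111: 13→23, due 30, tardiness 0
#118: 23→35, due 25, tardiness 10
Sum = 0+0+0+10 = 10.
Difference = 13 − 10 = 3.

3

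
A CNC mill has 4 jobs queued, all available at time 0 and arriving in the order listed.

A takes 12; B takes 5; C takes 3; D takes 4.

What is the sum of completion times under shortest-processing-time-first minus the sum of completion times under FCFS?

SPT (increasing processing time): C D B A.
C: 0→3
D: 3→7
B: 7→12
A: 12→24
Sum = 3+7+12+24 = 46.
FIFO (arrival order): A B C D.
A: 0→12
B: 12→17
C: 17→20
D: 20→24
Sum = 12+17+20+24 = 73.
Difference = 46 − 73 = -27.

-27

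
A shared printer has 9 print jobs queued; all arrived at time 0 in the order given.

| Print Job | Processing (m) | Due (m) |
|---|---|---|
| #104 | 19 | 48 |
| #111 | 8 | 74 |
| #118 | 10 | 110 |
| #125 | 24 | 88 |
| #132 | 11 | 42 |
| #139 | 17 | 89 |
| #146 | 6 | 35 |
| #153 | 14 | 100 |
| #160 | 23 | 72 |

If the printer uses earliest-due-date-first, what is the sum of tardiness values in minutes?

66

EDD (increasing due date): #146 #132 #104 #160 #111 #125 #139 #153 #118.
#146: 0→6, due 35, tardiness 0
#132: 6→17, due 42, tardiness 0
#104: 17→36, due 48, tardiness 0
#160: 36→59, due 72, tardiness 0
#111: 59→67, due 74, tardiness 0
#125: 67→91, due 88, tardiness 3
#139: 91→108, due 89, tardiness 19
#153: 108→122, due 100, tardiness 22
#118: 122→132, due 110, tardiness 22
Sum = 0+0+0+0+0+3+19+22+22 = 66.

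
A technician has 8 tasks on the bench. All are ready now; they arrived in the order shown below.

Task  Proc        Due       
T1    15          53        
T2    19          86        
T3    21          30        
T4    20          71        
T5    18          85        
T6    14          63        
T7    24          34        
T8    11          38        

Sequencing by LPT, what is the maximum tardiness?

104

LPT (decreasing processing time): T7 T3 T4 T2 T5 T1 T6 T8.
T7: 0→24, due 34, tardiness 0
T3: 24→45, due 30, tardiness 15
T4: 45→65, due 71, tardiness 0
T2: 65→84, due 86, tardiness 0
T5: 84→102, due 85, tardiness 17
T1: 102→117, due 53, tardiness 64
T6: 117→131, due 63, tardiness 68
T8: 131→142, due 38, tardiness 104
Maximum = 104.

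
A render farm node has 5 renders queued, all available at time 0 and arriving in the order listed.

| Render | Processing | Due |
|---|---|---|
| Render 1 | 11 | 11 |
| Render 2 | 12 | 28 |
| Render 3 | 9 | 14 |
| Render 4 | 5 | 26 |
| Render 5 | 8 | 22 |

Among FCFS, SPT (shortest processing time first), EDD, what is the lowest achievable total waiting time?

73

FIFO (arrival order): Render 1 Render 2 Render 3 Render 4 Render 5.
Render 1: waits 0, runs 0→11
Render 2: waits 11, runs 11→23
Render 3: waits 23, runs 23→32
Render 4: waits 32, runs 32→37
Render 5: waits 37, runs 37→45
Sum = 0+11+23+32+37 = 103.
SPT (increasing processing time): Render 4 Render 5 Render 3 Render 1 Render 2.
Render 4: waits 0, runs 0→5
Render 5: waits 5, runs 5→13
Render 3: waits 13, runs 13→22
Render 1: waits 22, runs 22→33
Render 2: waits 33, runs 33→45
Sum = 0+5+13+22+33 = 73.
EDD (increasing due date): Render 1 Render 3 Render 5 Render 4 Render 2.
Render 1: waits 0, runs 0→11
Render 3: waits 11, runs 11→20
Render 5: waits 20, runs 20→28
Render 4: waits 28, runs 28→33
Render 2: waits 33, runs 33→45
Sum = 0+11+20+28+33 = 92.
FIFO 103, SPT 73, EDD 92 → minimum 73.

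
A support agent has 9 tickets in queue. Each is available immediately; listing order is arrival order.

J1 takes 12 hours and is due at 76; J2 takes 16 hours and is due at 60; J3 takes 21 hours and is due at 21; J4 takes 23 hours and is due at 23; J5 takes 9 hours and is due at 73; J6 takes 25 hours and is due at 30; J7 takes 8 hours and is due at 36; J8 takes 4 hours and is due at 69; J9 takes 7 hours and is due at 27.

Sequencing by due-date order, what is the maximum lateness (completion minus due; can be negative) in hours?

49

EDD (increasing due date): J3 J4 J9 J6 J7 J2 J8 J5 J1.
J3: 0→21, due 21, lateness 0
J4: 21→44, due 23, lateness 21
J9: 44→51, due 27, lateness 24
J6: 51→76, due 30, lateness 46
J7: 76→84, due 36, lateness 48
J2: 84→100, due 60, lateness 40
J8: 100→104, due 69, lateness 35
J5: 104→113, due 73, lateness 40
J1: 113→125, due 76, lateness 49
Maximum = 49.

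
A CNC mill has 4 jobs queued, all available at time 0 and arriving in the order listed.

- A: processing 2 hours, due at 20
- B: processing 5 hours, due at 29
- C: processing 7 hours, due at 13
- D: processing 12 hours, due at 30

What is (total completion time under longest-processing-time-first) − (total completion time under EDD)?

25

LPT (decreasing processing time): D C B A.
D: 0→12
C: 12→19
B: 19→24
A: 24→26
Sum = 12+19+24+26 = 81.
EDD (increasing due date): C A B D.
C: 0→7
A: 7→9
B: 9→14
D: 14→26
Sum = 7+9+14+26 = 56.
Difference = 81 − 56 = 25.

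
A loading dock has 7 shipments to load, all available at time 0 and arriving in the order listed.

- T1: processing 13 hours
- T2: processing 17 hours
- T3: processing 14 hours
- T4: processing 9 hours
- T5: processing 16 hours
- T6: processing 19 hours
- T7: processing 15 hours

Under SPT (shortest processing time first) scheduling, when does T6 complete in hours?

103

SPT (increasing processing time): T4 T1 T3 T7 T5 T2 T6.
T4: 0→9
T1: 9→22
T3: 22→36
T7: 36→51
T5: 51→67
T2: 67→84
T6: 84→103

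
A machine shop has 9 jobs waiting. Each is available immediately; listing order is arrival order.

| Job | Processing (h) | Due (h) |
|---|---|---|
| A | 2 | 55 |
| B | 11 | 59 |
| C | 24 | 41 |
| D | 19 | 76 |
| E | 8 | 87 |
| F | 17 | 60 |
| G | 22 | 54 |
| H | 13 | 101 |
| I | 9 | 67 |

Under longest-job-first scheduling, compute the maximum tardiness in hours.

LPT (decreasing processing time): C G D F H B I E A.
C: 0→24, due 41, tardiness 0
G: 24→46, due 54, tardiness 0
D: 46→65, due 76, tardiness 0
F: 65→82, due 60, tardiness 22
H: 82→95, due 101, tardiness 0
B: 95→106, due 59, tardiness 47
I: 106→115, due 67, tardiness 48
E: 115→123, due 87, tardiness 36
A: 123→125, due 55, tardiness 70
Maximum = 70.

70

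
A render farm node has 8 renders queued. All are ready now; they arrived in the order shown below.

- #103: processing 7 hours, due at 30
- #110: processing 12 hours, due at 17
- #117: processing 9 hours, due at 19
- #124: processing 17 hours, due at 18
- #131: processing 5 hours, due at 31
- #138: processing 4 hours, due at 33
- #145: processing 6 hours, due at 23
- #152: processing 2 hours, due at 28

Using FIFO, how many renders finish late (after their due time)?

7

FIFO (arrival order): #103 #110 #117 #124 #131 #138 #145 #152.
#103: 0→7, due 30, tardiness 0
#110: 7→19, due 17, tardiness 2
#117: 19→28, due 19, tardiness 9
#124: 28→45, due 18, tardiness 27
#131: 45→50, due 31, tardiness 19
#138: 50→54, due 33, tardiness 21
#145: 54→60, due 23, tardiness 37
#152: 60→62, due 28, tardiness 34
Late renders: 7.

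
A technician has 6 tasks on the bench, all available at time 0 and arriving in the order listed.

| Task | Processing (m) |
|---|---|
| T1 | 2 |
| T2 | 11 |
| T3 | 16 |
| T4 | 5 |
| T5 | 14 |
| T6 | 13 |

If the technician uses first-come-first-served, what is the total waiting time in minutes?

FIFO (arrival order): T1 T2 T3 T4 T5 T6.
T1: waits 0, runs 0→2
T2: waits 2, runs 2→13
T3: waits 13, runs 13→29
T4: waits 29, runs 29→34
T5: waits 34, runs 34→48
T6: waits 48, runs 48→61
Sum = 0+2+13+29+34+48 = 126.

126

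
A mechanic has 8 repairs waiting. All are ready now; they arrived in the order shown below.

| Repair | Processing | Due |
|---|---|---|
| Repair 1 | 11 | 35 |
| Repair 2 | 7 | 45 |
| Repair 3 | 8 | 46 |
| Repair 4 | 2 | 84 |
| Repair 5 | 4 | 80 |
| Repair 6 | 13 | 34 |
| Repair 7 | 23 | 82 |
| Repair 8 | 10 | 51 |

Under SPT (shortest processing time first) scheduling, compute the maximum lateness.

21

SPT (increasing processing time): Repair 4 Repair 5 Repair 2 Repair 3 Repair 8 Repair 1 Repair 6 Repair 7.
Repair 4: 0→2, due 84, lateness -82
Repair 5: 2→6, due 80, lateness -74
Repair 2: 6→13, due 45, lateness -32
Repair 3: 13→21, due 46, lateness -25
Repair 8: 21→31, due 51, lateness -20
Repair 1: 31→42, due 35, lateness 7
Repair 6: 42→55, due 34, lateness 21
Repair 7: 55→78, due 82, lateness -4
Maximum = 21.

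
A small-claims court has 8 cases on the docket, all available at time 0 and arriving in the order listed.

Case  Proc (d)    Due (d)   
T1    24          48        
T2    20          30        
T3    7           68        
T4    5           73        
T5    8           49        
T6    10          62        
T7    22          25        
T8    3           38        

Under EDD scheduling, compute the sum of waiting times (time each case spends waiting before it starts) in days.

EDD (increasing due date): T7 T2 T8 T1 T5 T6 T3 T4.
T7: waits 0, runs 0→22
T2: waits 22, runs 22→42
T8: waits 42, runs 42→45
T1: waits 45, runs 45→69
T5: waits 69, runs 69→77
T6: waits 77, runs 77→87
T3: waits 87, runs 87→94
T4: waits 94, runs 94→99
Sum = 0+22+42+45+69+77+87+94 = 436.

436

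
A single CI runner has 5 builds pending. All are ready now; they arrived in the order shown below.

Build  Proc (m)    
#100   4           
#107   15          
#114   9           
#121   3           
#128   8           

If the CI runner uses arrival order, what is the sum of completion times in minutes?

121

FIFO (arrival order): #100 #107 #114 #121 #128.
#100: 0→4
#107: 4→19
#114: 19→28
#121: 28→31
#128: 31→39
Sum = 4+19+28+31+39 = 121.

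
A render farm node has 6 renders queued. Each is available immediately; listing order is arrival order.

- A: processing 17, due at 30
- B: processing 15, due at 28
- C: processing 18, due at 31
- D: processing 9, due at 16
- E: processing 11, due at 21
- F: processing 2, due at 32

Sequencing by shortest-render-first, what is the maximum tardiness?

SPT (increasing processing time): F D E B A C.
F: 0→2, due 32, tardiness 0
D: 2→11, due 16, tardiness 0
E: 11→22, due 21, tardiness 1
B: 22→37, due 28, tardiness 9
A: 37→54, due 30, tardiness 24
C: 54→72, due 31, tardiness 41
Maximum = 41.

41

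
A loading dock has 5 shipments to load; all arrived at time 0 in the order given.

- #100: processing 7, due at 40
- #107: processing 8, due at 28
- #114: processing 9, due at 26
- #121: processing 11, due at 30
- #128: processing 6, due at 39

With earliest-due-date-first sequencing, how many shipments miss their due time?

EDD (increasing due date): #114 #107 #121 #128 #100.
#114: 0→9, due 26, tardiness 0
#107: 9→17, due 28, tardiness 0
#121: 17→28, due 30, tardiness 0
#128: 28→34, due 39, tardiness 0
#100: 34→41, due 40, tardiness 1
Late shipments: 1.

1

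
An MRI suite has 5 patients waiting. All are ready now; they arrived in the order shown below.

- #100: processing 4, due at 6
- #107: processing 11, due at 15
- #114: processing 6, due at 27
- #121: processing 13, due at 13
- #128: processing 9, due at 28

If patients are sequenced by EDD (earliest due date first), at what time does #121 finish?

EDD (increasing due date): #100 #121 #107 #114 #128.
#100: 0→4
#121: 4→17

17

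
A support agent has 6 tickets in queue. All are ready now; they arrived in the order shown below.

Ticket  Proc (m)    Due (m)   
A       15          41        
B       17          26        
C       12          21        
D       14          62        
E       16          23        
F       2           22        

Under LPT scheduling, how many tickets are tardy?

LPT (decreasing processing time): B E A D C F.
B: 0→17, due 26, tardiness 0
E: 17→33, due 23, tardiness 10
A: 33→48, due 41, tardiness 7
D: 48→62, due 62, tardiness 0
C: 62→74, due 21, tardiness 53
F: 74→76, due 22, tardiness 54
Late tickets: 4.

4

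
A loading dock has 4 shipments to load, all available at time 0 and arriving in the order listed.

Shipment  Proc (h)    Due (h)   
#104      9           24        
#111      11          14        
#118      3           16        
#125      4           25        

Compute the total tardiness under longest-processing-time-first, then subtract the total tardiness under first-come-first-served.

-4

LPT (decreasing processing time): #111 #104 #125 #118.
#111: 0→11, due 14, tardiness 0
#104: 11→20, due 24, tardiness 0
#125: 20→24, due 25, tardiness 0
#118: 24→27, due 16, tardiness 11
Sum = 0+0+0+11 = 11.
FIFO (arrival order): #104 #111 #118 #125.
#104: 0→9, due 24, tardiness 0
#111: 9→20, due 14, tardiness 6
#118: 20→23, due 16, tardiness 7
#125: 23→27, due 25, tardiness 2
Sum = 0+6+7+2 = 15.
Difference = 11 − 15 = -4.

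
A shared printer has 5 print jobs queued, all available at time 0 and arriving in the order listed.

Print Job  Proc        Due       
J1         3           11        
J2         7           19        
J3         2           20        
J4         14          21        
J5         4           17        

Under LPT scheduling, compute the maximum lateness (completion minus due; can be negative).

17

LPT (decreasing processing time): J4 J2 J5 J1 J3.
J4: 0→14, due 21, lateness -7
J2: 14→21, due 19, lateness 2
J5: 21→25, due 17, lateness 8
J1: 25→28, due 11, lateness 17
J3: 28→30, due 20, lateness 10
Maximum = 17.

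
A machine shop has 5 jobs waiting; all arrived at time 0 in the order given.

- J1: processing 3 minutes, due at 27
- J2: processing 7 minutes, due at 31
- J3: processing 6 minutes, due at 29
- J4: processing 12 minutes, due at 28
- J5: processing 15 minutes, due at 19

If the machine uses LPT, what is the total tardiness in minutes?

LPT (decreasing processing time): J5 J4 J2 J3 J1.
J5: 0→15, due 19, tardiness 0
J4: 15→27, due 28, tardiness 0
J2: 27→34, due 31, tardiness 3
J3: 34→40, due 29, tardiness 11
J1: 40→43, due 27, tardiness 16
Sum = 0+0+3+11+16 = 30.

30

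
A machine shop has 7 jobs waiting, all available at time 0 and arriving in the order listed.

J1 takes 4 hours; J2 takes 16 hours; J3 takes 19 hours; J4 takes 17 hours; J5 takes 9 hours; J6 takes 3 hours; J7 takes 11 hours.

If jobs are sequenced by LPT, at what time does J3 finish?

LPT (decreasing processing time): J3 J4 J2 J7 J5 J1 J6.
J3: 0→19

19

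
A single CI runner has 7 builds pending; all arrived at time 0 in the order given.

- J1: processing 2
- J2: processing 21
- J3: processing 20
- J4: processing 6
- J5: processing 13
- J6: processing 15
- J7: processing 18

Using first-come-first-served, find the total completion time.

351

FIFO (arrival order): J1 J2 J3 J4 J5 J6 J7.
J1: 0→2
J2: 2→23
J3: 23→43
J4: 43→49
J5: 49→62
J6: 62→77
J7: 77→95
Sum = 2+23+43+49+62+77+95 = 351.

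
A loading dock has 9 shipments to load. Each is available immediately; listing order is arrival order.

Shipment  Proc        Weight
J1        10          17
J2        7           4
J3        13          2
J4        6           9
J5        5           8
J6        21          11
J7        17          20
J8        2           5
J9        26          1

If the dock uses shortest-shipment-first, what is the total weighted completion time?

3057

SPT (increasing processing time): J8 J5 J4 J2 J1 J3 J7 J6 J9.
J8: finishes 2, weight 5, w·C = 10
J5: finishes 7, weight 8, w·C = 56
J4: finishes 13, weight 9, w·C = 117
J2: finishes 20, weight 4, w·C = 80
J1: finishes 30, weight 17, w·C = 510
J3: finishes 43, weight 2, w·C = 86
J7: finishes 60, weight 20, w·C = 1200
J6: finishes 81, weight 11, w·C = 891
J9: finishes 107, weight 1, w·C = 107
Sum = 10+56+117+80+510+86+1200+891+107 = 3057.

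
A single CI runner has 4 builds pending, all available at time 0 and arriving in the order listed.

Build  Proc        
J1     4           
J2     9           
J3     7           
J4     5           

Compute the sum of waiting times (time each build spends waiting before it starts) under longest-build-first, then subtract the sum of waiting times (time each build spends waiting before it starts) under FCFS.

LPT (decreasing processing time): J2 J3 J4 J1.
J2: waits 0, runs 0→9
J3: waits 9, runs 9→16
J4: waits 16, runs 16→21
J1: waits 21, runs 21→25
Sum = 0+9+16+21 = 46.
FIFO (arrival order): J1 J2 J3 J4.
J1: waits 0, runs 0→4
J2: waits 4, runs 4→13
J3: waits 13, runs 13→20
J4: waits 20, runs 20→25
Sum = 0+4+13+20 = 37.
Difference = 46 − 37 = 9.

9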